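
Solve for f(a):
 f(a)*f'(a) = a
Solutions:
 f(a) = -sqrt(C1 + a^2)
 f(a) = sqrt(C1 + a^2)


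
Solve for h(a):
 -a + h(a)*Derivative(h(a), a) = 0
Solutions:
 h(a) = -sqrt(C1 + a^2)
 h(a) = sqrt(C1 + a^2)


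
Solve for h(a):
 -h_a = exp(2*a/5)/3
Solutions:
 h(a) = C1 - 5*exp(2*a/5)/6


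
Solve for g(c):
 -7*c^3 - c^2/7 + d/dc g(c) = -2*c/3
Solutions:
 g(c) = C1 + 7*c^4/4 + c^3/21 - c^2/3


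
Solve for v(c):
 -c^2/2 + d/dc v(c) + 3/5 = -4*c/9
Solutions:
 v(c) = C1 + c^3/6 - 2*c^2/9 - 3*c/5


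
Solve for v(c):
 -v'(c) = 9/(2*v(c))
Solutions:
 v(c) = -sqrt(C1 - 9*c)
 v(c) = sqrt(C1 - 9*c)


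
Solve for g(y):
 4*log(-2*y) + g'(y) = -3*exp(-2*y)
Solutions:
 g(y) = C1 - 4*y*log(-y) + 4*y*(1 - log(2)) + 3*exp(-2*y)/2


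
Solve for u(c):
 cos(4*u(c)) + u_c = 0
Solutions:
 u(c) = -asin((C1 + exp(8*c))/(C1 - exp(8*c)))/4 + pi/4
 u(c) = asin((C1 + exp(8*c))/(C1 - exp(8*c)))/4


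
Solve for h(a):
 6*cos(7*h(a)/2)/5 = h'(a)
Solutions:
 -6*a/5 - log(sin(7*h(a)/2) - 1)/7 + log(sin(7*h(a)/2) + 1)/7 = C1


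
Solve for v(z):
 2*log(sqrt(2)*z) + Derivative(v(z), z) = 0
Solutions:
 v(z) = C1 - 2*z*log(z) - z*log(2) + 2*z


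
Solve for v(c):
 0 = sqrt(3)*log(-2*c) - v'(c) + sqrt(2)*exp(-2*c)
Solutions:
 v(c) = C1 + sqrt(3)*c*log(-c) + sqrt(3)*c*(-1 + log(2)) - sqrt(2)*exp(-2*c)/2


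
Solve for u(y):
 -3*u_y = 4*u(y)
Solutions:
 u(y) = C1*exp(-4*y/3)


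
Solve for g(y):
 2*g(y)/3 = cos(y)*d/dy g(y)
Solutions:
 g(y) = C1*(sin(y) + 1)^(1/3)/(sin(y) - 1)^(1/3)


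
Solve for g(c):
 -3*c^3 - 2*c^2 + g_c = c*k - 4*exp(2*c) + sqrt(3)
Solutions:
 g(c) = C1 + 3*c^4/4 + 2*c^3/3 + c^2*k/2 + sqrt(3)*c - 2*exp(2*c)


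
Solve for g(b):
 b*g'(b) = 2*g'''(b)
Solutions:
 g(b) = C1 + Integral(C2*airyai(2^(2/3)*b/2) + C3*airybi(2^(2/3)*b/2), b)


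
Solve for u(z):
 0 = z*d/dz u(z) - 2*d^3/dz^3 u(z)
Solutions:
 u(z) = C1 + Integral(C2*airyai(2^(2/3)*z/2) + C3*airybi(2^(2/3)*z/2), z)


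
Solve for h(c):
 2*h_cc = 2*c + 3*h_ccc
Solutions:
 h(c) = C1 + C2*c + C3*exp(2*c/3) + c^3/6 + 3*c^2/4


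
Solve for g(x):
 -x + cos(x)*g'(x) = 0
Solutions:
 g(x) = C1 + Integral(x/cos(x), x)


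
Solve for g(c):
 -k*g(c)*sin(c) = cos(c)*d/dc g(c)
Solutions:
 g(c) = C1*exp(k*log(cos(c)))


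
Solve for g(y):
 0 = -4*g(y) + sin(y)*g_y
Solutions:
 g(y) = C1*(cos(y)^2 - 2*cos(y) + 1)/(cos(y)^2 + 2*cos(y) + 1)


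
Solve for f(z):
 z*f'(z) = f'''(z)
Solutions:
 f(z) = C1 + Integral(C2*airyai(z) + C3*airybi(z), z)


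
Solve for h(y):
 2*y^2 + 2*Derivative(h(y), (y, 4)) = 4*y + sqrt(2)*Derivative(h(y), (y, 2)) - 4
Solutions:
 h(y) = C1 + C2*y + C3*exp(-2^(3/4)*y/2) + C4*exp(2^(3/4)*y/2) + sqrt(2)*y^4/12 - sqrt(2)*y^3/3 + y^2*(sqrt(2) + 2)


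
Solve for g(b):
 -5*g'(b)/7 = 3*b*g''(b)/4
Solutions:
 g(b) = C1 + C2*b^(1/21)


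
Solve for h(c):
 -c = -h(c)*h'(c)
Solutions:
 h(c) = -sqrt(C1 + c^2)
 h(c) = sqrt(C1 + c^2)


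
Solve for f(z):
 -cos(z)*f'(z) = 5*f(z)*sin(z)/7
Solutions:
 f(z) = C1*cos(z)^(5/7)


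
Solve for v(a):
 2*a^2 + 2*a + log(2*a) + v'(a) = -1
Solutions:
 v(a) = C1 - 2*a^3/3 - a^2 - a*log(a) - a*log(2)


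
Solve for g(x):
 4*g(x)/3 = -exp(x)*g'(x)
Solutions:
 g(x) = C1*exp(4*exp(-x)/3)


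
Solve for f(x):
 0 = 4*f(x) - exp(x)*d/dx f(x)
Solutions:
 f(x) = C1*exp(-4*exp(-x))


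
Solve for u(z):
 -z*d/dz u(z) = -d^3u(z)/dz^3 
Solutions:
 u(z) = C1 + Integral(C2*airyai(z) + C3*airybi(z), z)


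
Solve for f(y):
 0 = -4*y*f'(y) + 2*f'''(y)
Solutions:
 f(y) = C1 + Integral(C2*airyai(2^(1/3)*y) + C3*airybi(2^(1/3)*y), y)


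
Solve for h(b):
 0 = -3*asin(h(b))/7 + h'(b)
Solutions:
 Integral(1/asin(_y), (_y, h(b))) = C1 + 3*b/7


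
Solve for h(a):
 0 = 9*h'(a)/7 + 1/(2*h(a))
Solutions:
 h(a) = -sqrt(C1 - 7*a)/3
 h(a) = sqrt(C1 - 7*a)/3


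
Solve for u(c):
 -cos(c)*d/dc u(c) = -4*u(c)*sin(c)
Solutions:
 u(c) = C1/cos(c)^4


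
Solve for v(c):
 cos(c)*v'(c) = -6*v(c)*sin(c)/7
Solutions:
 v(c) = C1*cos(c)^(6/7)


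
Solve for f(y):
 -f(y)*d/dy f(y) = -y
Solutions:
 f(y) = -sqrt(C1 + y^2)
 f(y) = sqrt(C1 + y^2)


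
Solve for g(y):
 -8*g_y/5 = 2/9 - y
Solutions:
 g(y) = C1 + 5*y^2/16 - 5*y/36


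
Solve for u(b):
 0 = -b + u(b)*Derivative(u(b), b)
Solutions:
 u(b) = -sqrt(C1 + b^2)
 u(b) = sqrt(C1 + b^2)


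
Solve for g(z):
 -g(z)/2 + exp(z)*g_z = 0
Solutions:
 g(z) = C1*exp(-exp(-z)/2)


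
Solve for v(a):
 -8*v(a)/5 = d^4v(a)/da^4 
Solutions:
 v(a) = (C1*sin(2^(1/4)*5^(3/4)*a/5) + C2*cos(2^(1/4)*5^(3/4)*a/5))*exp(-2^(1/4)*5^(3/4)*a/5) + (C3*sin(2^(1/4)*5^(3/4)*a/5) + C4*cos(2^(1/4)*5^(3/4)*a/5))*exp(2^(1/4)*5^(3/4)*a/5)


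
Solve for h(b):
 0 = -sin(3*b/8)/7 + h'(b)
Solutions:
 h(b) = C1 - 8*cos(3*b/8)/21


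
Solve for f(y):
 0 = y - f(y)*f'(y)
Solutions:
 f(y) = -sqrt(C1 + y^2)
 f(y) = sqrt(C1 + y^2)


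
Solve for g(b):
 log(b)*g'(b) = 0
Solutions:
 g(b) = C1


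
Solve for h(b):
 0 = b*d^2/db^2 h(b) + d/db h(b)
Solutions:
 h(b) = C1 + C2*log(b)


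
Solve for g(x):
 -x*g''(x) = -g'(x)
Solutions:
 g(x) = C1 + C2*x^2


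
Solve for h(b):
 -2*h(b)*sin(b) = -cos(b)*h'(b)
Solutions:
 h(b) = C1/cos(b)^2


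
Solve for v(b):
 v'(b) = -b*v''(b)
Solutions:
 v(b) = C1 + C2*log(b)


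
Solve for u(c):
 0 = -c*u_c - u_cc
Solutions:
 u(c) = C1 + C2*erf(sqrt(2)*c/2)


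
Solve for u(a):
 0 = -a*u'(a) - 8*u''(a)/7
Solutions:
 u(a) = C1 + C2*erf(sqrt(7)*a/4)


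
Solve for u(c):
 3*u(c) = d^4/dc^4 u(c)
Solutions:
 u(c) = C1*exp(-3^(1/4)*c) + C2*exp(3^(1/4)*c) + C3*sin(3^(1/4)*c) + C4*cos(3^(1/4)*c)


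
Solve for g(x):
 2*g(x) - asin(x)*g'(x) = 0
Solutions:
 g(x) = C1*exp(2*Integral(1/asin(x), x))


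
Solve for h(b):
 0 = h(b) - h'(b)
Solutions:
 h(b) = C1*exp(b)


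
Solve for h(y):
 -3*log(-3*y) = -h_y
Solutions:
 h(y) = C1 + 3*y*log(-y) + 3*y*(-1 + log(3))


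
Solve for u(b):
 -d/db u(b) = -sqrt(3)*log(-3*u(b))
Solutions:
 -sqrt(3)*Integral(1/(log(-_y) + log(3)), (_y, u(b)))/3 = C1 - b


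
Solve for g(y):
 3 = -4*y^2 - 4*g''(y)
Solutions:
 g(y) = C1 + C2*y - y^4/12 - 3*y^2/8


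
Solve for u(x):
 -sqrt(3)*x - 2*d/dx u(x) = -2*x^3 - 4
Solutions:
 u(x) = C1 + x^4/4 - sqrt(3)*x^2/4 + 2*x


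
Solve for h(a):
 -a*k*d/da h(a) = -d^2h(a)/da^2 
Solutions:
 h(a) = Piecewise((-sqrt(2)*sqrt(pi)*C1*erf(sqrt(2)*a*sqrt(-k)/2)/(2*sqrt(-k)) - C2, (k > 0) | (k < 0)), (-C1*a - C2, True))


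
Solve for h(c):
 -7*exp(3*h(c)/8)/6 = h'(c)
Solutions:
 h(c) = 8*log(1/(C1 + 7*c))/3 + 32*log(2)/3
 h(c) = 8*log(2^(1/3)*(-1 - sqrt(3)*I)*(1/(C1 + 7*c))^(1/3))
 h(c) = 8*log(2^(1/3)*(-1 + sqrt(3)*I)*(1/(C1 + 7*c))^(1/3))


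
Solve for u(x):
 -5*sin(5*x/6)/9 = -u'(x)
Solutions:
 u(x) = C1 - 2*cos(5*x/6)/3


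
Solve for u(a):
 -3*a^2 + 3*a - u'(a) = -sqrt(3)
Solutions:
 u(a) = C1 - a^3 + 3*a^2/2 + sqrt(3)*a


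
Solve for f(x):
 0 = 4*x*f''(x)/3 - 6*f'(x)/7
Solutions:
 f(x) = C1 + C2*x^(23/14)


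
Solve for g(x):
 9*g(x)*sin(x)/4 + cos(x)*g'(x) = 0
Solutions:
 g(x) = C1*cos(x)^(9/4)


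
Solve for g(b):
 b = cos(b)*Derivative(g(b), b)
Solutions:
 g(b) = C1 + Integral(b/cos(b), b)


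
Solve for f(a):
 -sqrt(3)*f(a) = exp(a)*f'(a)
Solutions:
 f(a) = C1*exp(sqrt(3)*exp(-a))


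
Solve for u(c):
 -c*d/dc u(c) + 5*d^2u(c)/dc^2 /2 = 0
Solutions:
 u(c) = C1 + C2*erfi(sqrt(5)*c/5)


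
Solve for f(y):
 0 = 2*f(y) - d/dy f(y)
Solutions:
 f(y) = C1*exp(2*y)


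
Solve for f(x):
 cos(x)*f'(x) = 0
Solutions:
 f(x) = C1


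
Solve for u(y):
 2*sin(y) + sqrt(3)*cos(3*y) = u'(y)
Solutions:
 u(y) = C1 + sqrt(3)*sin(3*y)/3 - 2*cos(y)


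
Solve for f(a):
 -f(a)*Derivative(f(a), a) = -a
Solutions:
 f(a) = -sqrt(C1 + a^2)
 f(a) = sqrt(C1 + a^2)


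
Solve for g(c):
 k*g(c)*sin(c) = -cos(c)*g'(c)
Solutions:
 g(c) = C1*exp(k*log(cos(c)))


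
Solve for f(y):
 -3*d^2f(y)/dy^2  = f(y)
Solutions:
 f(y) = C1*sin(sqrt(3)*y/3) + C2*cos(sqrt(3)*y/3)


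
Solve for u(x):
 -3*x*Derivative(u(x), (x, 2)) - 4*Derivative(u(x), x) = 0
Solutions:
 u(x) = C1 + C2/x^(1/3)


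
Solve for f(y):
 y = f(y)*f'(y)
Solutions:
 f(y) = -sqrt(C1 + y^2)
 f(y) = sqrt(C1 + y^2)


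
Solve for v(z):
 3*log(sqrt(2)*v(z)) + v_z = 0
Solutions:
 2*Integral(1/(2*log(_y) + log(2)), (_y, v(z)))/3 = C1 - z


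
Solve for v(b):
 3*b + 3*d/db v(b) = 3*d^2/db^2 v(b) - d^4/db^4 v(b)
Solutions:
 v(b) = C1 + C2*exp(2^(1/3)*b*(2/(sqrt(5) + 3)^(1/3) + 2^(1/3)*(sqrt(5) + 3)^(1/3))/4)*sin(2^(1/3)*sqrt(3)*b*(-2^(1/3)*(sqrt(5) + 3)^(1/3) + 2/(sqrt(5) + 3)^(1/3))/4) + C3*exp(2^(1/3)*b*(2/(sqrt(5) + 3)^(1/3) + 2^(1/3)*(sqrt(5) + 3)^(1/3))/4)*cos(2^(1/3)*sqrt(3)*b*(-2^(1/3)*(sqrt(5) + 3)^(1/3) + 2/(sqrt(5) + 3)^(1/3))/4) + C4*exp(-2^(1/3)*b*((sqrt(5) + 3)^(-1/3) + 2^(1/3)*(sqrt(5) + 3)^(1/3)/2)) - b^2/2 - b


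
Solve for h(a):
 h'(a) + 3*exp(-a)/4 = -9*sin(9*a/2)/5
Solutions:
 h(a) = C1 + 2*cos(9*a/2)/5 + 3*exp(-a)/4


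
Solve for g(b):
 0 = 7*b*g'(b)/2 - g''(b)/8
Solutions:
 g(b) = C1 + C2*erfi(sqrt(14)*b)


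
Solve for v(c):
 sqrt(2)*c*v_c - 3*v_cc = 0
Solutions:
 v(c) = C1 + C2*erfi(2^(3/4)*sqrt(3)*c/6)


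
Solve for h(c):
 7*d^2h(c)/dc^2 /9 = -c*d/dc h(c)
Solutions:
 h(c) = C1 + C2*erf(3*sqrt(14)*c/14)


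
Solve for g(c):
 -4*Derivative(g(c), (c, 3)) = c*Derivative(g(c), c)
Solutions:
 g(c) = C1 + Integral(C2*airyai(-2^(1/3)*c/2) + C3*airybi(-2^(1/3)*c/2), c)


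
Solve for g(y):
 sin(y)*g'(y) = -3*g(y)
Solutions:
 g(y) = C1*(cos(y) + 1)^(3/2)/(cos(y) - 1)^(3/2)


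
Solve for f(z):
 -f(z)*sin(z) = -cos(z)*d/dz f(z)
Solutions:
 f(z) = C1/cos(z)


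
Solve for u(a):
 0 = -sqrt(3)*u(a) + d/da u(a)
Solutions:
 u(a) = C1*exp(sqrt(3)*a)


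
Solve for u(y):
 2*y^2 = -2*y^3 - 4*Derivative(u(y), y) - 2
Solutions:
 u(y) = C1 - y^4/8 - y^3/6 - y/2


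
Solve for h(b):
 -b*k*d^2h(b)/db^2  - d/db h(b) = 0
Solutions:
 h(b) = C1 + b^(((re(k) - 1)*re(k) + im(k)^2)/(re(k)^2 + im(k)^2))*(C2*sin(log(b)*Abs(im(k))/(re(k)^2 + im(k)^2)) + C3*cos(log(b)*im(k)/(re(k)^2 + im(k)^2)))


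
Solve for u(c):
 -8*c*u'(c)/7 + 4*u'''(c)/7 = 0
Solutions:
 u(c) = C1 + Integral(C2*airyai(2^(1/3)*c) + C3*airybi(2^(1/3)*c), c)


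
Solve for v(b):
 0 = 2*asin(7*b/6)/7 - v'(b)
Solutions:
 v(b) = C1 + 2*b*asin(7*b/6)/7 + 2*sqrt(36 - 49*b^2)/49


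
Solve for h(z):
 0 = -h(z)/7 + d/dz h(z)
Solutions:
 h(z) = C1*exp(z/7)


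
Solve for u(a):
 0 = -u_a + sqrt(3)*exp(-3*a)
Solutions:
 u(a) = C1 - sqrt(3)*exp(-3*a)/3


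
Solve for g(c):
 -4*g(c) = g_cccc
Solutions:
 g(c) = (C1*sin(c) + C2*cos(c))*exp(-c) + (C3*sin(c) + C4*cos(c))*exp(c)


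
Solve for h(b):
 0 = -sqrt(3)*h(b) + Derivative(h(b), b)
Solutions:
 h(b) = C1*exp(sqrt(3)*b)


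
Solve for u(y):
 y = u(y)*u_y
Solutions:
 u(y) = -sqrt(C1 + y^2)
 u(y) = sqrt(C1 + y^2)


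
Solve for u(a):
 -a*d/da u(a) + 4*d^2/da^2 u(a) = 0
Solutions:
 u(a) = C1 + C2*erfi(sqrt(2)*a/4)


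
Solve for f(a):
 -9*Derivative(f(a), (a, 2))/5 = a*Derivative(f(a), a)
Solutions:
 f(a) = C1 + C2*erf(sqrt(10)*a/6)


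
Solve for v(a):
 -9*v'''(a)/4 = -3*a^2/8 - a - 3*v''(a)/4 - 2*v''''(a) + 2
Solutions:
 v(a) = C1 + C2*a - a^4/24 - 13*a^3/18 - 23*a^2/6 + (C3*sin(sqrt(15)*a/16) + C4*cos(sqrt(15)*a/16))*exp(9*a/16)


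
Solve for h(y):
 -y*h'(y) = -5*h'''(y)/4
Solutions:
 h(y) = C1 + Integral(C2*airyai(10^(2/3)*y/5) + C3*airybi(10^(2/3)*y/5), y)


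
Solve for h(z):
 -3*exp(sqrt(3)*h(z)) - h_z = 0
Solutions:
 h(z) = sqrt(3)*(2*log(1/(C1 + 3*z)) - log(3))/6


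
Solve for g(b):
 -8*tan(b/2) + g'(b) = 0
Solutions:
 g(b) = C1 - 16*log(cos(b/2))


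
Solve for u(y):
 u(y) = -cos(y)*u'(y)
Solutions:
 u(y) = C1*sqrt(sin(y) - 1)/sqrt(sin(y) + 1)


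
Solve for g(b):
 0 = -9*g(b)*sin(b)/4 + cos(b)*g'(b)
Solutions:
 g(b) = C1/cos(b)^(9/4)


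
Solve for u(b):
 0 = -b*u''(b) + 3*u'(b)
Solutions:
 u(b) = C1 + C2*b^4


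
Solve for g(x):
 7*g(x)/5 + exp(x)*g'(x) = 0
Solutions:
 g(x) = C1*exp(7*exp(-x)/5)


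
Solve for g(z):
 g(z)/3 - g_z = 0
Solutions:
 g(z) = C1*exp(z/3)


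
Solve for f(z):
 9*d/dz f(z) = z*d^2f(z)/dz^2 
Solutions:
 f(z) = C1 + C2*z^10


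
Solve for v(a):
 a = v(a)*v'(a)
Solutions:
 v(a) = -sqrt(C1 + a^2)
 v(a) = sqrt(C1 + a^2)


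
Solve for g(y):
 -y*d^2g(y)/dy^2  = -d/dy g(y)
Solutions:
 g(y) = C1 + C2*y^2


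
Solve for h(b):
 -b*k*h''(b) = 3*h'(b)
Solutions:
 h(b) = C1 + b^(((re(k) - 3)*re(k) + im(k)^2)/(re(k)^2 + im(k)^2))*(C2*sin(3*log(b)*Abs(im(k))/(re(k)^2 + im(k)^2)) + C3*cos(3*log(b)*im(k)/(re(k)^2 + im(k)^2)))


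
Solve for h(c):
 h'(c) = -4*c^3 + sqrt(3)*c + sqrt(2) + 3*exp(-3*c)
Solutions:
 h(c) = C1 - c^4 + sqrt(3)*c^2/2 + sqrt(2)*c - exp(-3*c)


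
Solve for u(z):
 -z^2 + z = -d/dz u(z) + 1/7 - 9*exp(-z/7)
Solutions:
 u(z) = C1 + z^3/3 - z^2/2 + z/7 + 63*exp(-z/7)


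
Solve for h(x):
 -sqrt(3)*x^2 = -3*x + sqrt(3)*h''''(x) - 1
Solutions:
 h(x) = C1 + C2*x + C3*x^2 + C4*x^3 - x^6/360 + sqrt(3)*x^5/120 + sqrt(3)*x^4/72


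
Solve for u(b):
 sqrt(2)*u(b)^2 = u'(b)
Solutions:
 u(b) = -1/(C1 + sqrt(2)*b)


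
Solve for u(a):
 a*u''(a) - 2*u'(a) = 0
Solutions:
 u(a) = C1 + C2*a^3


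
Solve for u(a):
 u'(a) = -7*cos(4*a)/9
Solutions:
 u(a) = C1 - 7*sin(4*a)/36


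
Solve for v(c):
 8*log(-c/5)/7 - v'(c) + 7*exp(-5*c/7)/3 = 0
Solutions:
 v(c) = C1 + 8*c*log(-c)/7 + 8*c*(-log(5) - 1)/7 - 49*exp(-5*c/7)/15


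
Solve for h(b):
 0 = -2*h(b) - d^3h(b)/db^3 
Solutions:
 h(b) = C3*exp(-2^(1/3)*b) + (C1*sin(2^(1/3)*sqrt(3)*b/2) + C2*cos(2^(1/3)*sqrt(3)*b/2))*exp(2^(1/3)*b/2)


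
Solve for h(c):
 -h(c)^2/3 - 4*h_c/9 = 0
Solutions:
 h(c) = 4/(C1 + 3*c)


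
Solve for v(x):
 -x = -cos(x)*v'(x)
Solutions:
 v(x) = C1 + Integral(x/cos(x), x)


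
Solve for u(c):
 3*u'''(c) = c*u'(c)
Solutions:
 u(c) = C1 + Integral(C2*airyai(3^(2/3)*c/3) + C3*airybi(3^(2/3)*c/3), c)


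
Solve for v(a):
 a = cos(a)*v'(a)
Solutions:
 v(a) = C1 + Integral(a/cos(a), a)


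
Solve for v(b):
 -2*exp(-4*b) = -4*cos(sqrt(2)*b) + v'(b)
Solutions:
 v(b) = C1 + 2*sqrt(2)*sin(sqrt(2)*b) + exp(-4*b)/2


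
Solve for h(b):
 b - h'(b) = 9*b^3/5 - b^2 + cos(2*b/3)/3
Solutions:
 h(b) = C1 - 9*b^4/20 + b^3/3 + b^2/2 - sin(2*b/3)/2


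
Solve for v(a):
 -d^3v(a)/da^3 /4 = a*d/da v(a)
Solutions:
 v(a) = C1 + Integral(C2*airyai(-2^(2/3)*a) + C3*airybi(-2^(2/3)*a), a)


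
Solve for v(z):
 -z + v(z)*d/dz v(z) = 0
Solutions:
 v(z) = -sqrt(C1 + z^2)
 v(z) = sqrt(C1 + z^2)


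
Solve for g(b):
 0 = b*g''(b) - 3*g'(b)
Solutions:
 g(b) = C1 + C2*b^4


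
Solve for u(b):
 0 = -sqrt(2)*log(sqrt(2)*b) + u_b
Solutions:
 u(b) = C1 + sqrt(2)*b*log(b) - sqrt(2)*b + sqrt(2)*b*log(2)/2


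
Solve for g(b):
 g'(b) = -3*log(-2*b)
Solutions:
 g(b) = C1 - 3*b*log(-b) + 3*b*(1 - log(2))


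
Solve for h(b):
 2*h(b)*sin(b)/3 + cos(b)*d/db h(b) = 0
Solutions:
 h(b) = C1*cos(b)^(2/3)


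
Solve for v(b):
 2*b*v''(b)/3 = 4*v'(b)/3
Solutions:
 v(b) = C1 + C2*b^3


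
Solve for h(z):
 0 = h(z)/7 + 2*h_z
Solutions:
 h(z) = C1*exp(-z/14)


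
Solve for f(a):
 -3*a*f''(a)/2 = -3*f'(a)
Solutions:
 f(a) = C1 + C2*a^3


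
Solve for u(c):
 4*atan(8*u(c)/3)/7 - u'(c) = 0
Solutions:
 Integral(1/atan(8*_y/3), (_y, u(c))) = C1 + 4*c/7


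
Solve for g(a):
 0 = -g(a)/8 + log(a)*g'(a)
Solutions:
 g(a) = C1*exp(li(a)/8)


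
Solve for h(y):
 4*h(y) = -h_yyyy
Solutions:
 h(y) = (C1*sin(y) + C2*cos(y))*exp(-y) + (C3*sin(y) + C4*cos(y))*exp(y)


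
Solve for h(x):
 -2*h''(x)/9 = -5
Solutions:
 h(x) = C1 + C2*x + 45*x^2/4


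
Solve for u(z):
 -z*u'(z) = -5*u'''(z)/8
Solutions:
 u(z) = C1 + Integral(C2*airyai(2*5^(2/3)*z/5) + C3*airybi(2*5^(2/3)*z/5), z)


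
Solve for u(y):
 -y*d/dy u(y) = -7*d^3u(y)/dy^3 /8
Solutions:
 u(y) = C1 + Integral(C2*airyai(2*7^(2/3)*y/7) + C3*airybi(2*7^(2/3)*y/7), y)


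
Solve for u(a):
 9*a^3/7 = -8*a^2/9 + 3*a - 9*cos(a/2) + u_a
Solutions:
 u(a) = C1 + 9*a^4/28 + 8*a^3/27 - 3*a^2/2 + 18*sin(a/2)


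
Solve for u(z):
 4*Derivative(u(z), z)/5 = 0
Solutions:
 u(z) = C1


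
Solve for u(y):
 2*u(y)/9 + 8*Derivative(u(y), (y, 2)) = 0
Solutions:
 u(y) = C1*sin(y/6) + C2*cos(y/6)


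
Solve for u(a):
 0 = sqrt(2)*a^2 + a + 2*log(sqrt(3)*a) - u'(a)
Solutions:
 u(a) = C1 + sqrt(2)*a^3/3 + a^2/2 + 2*a*log(a) - 2*a + a*log(3)


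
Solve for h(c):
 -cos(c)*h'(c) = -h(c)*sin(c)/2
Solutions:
 h(c) = C1/sqrt(cos(c))


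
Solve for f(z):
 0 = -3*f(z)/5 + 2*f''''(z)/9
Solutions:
 f(z) = C1*exp(-30^(3/4)*z/10) + C2*exp(30^(3/4)*z/10) + C3*sin(30^(3/4)*z/10) + C4*cos(30^(3/4)*z/10)


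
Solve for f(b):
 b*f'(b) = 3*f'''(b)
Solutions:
 f(b) = C1 + Integral(C2*airyai(3^(2/3)*b/3) + C3*airybi(3^(2/3)*b/3), b)


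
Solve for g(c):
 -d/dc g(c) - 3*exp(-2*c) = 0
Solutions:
 g(c) = C1 + 3*exp(-2*c)/2


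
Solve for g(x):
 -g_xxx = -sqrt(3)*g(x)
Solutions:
 g(x) = C3*exp(3^(1/6)*x) + (C1*sin(3^(2/3)*x/2) + C2*cos(3^(2/3)*x/2))*exp(-3^(1/6)*x/2)


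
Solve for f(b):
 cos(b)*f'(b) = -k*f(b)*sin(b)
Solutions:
 f(b) = C1*exp(k*log(cos(b)))


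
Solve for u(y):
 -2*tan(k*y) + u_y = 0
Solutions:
 u(y) = C1 + 2*Piecewise((-log(cos(k*y))/k, Ne(k, 0)), (0, True))


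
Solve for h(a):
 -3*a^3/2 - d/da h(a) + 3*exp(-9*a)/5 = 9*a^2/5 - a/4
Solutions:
 h(a) = C1 - 3*a^4/8 - 3*a^3/5 + a^2/8 - exp(-9*a)/15


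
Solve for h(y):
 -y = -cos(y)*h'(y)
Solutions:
 h(y) = C1 + Integral(y/cos(y), y)


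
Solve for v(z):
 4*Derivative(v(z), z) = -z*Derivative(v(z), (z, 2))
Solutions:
 v(z) = C1 + C2/z^3


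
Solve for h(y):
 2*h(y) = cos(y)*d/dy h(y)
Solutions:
 h(y) = C1*(sin(y) + 1)/(sin(y) - 1)


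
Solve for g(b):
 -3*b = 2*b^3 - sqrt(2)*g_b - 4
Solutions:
 g(b) = C1 + sqrt(2)*b^4/4 + 3*sqrt(2)*b^2/4 - 2*sqrt(2)*b


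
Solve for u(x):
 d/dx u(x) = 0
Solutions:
 u(x) = C1


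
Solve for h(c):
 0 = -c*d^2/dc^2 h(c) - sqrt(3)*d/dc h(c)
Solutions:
 h(c) = C1 + C2*c^(1 - sqrt(3))


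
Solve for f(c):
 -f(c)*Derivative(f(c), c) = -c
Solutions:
 f(c) = -sqrt(C1 + c^2)
 f(c) = sqrt(C1 + c^2)


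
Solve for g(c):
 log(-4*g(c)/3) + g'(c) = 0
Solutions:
 Integral(1/(log(-_y) - log(3) + 2*log(2)), (_y, g(c))) = C1 - c


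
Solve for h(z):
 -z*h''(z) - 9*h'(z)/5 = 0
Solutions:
 h(z) = C1 + C2/z^(4/5)


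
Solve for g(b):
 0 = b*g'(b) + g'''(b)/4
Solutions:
 g(b) = C1 + Integral(C2*airyai(-2^(2/3)*b) + C3*airybi(-2^(2/3)*b), b)


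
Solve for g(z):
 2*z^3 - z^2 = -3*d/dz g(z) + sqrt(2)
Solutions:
 g(z) = C1 - z^4/6 + z^3/9 + sqrt(2)*z/3


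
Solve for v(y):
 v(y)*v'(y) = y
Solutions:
 v(y) = -sqrt(C1 + y^2)
 v(y) = sqrt(C1 + y^2)


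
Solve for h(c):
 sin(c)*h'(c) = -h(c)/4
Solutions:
 h(c) = C1*(cos(c) + 1)^(1/8)/(cos(c) - 1)^(1/8)


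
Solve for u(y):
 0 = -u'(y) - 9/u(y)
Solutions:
 u(y) = -sqrt(C1 - 18*y)
 u(y) = sqrt(C1 - 18*y)


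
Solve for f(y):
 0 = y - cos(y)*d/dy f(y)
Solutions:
 f(y) = C1 + Integral(y/cos(y), y)


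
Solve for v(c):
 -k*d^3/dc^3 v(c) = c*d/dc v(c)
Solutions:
 v(c) = C1 + Integral(C2*airyai(c*(-1/k)^(1/3)) + C3*airybi(c*(-1/k)^(1/3)), c)


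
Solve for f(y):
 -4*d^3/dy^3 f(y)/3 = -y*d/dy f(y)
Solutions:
 f(y) = C1 + Integral(C2*airyai(6^(1/3)*y/2) + C3*airybi(6^(1/3)*y/2), y)


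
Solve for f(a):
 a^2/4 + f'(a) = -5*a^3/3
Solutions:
 f(a) = C1 - 5*a^4/12 - a^3/12


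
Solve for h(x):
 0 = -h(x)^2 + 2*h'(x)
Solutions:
 h(x) = -2/(C1 + x)


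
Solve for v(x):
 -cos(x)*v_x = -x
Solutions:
 v(x) = C1 + Integral(x/cos(x), x)


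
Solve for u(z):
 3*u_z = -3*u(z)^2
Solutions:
 u(z) = 1/(C1 + z)


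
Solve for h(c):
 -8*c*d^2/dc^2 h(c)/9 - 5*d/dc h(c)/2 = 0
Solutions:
 h(c) = C1 + C2/c^(29/16)


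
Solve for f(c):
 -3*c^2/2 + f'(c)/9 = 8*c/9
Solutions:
 f(c) = C1 + 9*c^3/2 + 4*c^2


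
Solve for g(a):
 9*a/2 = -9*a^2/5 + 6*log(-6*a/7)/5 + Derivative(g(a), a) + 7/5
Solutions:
 g(a) = C1 + 3*a^3/5 + 9*a^2/4 - 6*a*log(-a)/5 + a*(-6*log(6) - 1 + 6*log(7))/5


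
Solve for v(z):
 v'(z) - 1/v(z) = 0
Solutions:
 v(z) = -sqrt(C1 + 2*z)
 v(z) = sqrt(C1 + 2*z)


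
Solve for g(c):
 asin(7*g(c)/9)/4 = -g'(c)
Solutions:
 Integral(1/asin(7*_y/9), (_y, g(c))) = C1 - c/4


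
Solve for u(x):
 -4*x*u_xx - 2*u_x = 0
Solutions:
 u(x) = C1 + C2*sqrt(x)


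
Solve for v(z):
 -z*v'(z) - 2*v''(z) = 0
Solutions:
 v(z) = C1 + C2*erf(z/2)


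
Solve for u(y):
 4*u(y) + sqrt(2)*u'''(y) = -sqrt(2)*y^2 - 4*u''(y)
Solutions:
 u(y) = C1*exp(y*(-4*sqrt(2) + 8/(3*sqrt(354) + 43*sqrt(2))^(1/3) + (3*sqrt(354) + 43*sqrt(2))^(1/3))/6)*sin(sqrt(3)*y*(-(3*sqrt(354) + 43*sqrt(2))^(1/3) + 8/(3*sqrt(354) + 43*sqrt(2))^(1/3))/6) + C2*exp(y*(-4*sqrt(2) + 8/(3*sqrt(354) + 43*sqrt(2))^(1/3) + (3*sqrt(354) + 43*sqrt(2))^(1/3))/6)*cos(sqrt(3)*y*(-(3*sqrt(354) + 43*sqrt(2))^(1/3) + 8/(3*sqrt(354) + 43*sqrt(2))^(1/3))/6) + C3*exp(-y*(8/(3*sqrt(354) + 43*sqrt(2))^(1/3) + 2*sqrt(2) + (3*sqrt(354) + 43*sqrt(2))^(1/3))/3) - sqrt(2)*y^2/4 + sqrt(2)/2


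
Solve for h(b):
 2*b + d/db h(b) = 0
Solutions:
 h(b) = C1 - b^2


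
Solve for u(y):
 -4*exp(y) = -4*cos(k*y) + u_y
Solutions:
 u(y) = C1 - 4*exp(y) + 4*sin(k*y)/k


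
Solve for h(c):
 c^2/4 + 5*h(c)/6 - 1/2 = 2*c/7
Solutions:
 h(c) = -3*c^2/10 + 12*c/35 + 3/5


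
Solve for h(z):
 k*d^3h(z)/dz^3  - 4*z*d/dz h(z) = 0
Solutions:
 h(z) = C1 + Integral(C2*airyai(2^(2/3)*z*(1/k)^(1/3)) + C3*airybi(2^(2/3)*z*(1/k)^(1/3)), z)


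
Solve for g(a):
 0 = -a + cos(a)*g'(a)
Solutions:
 g(a) = C1 + Integral(a/cos(a), a)


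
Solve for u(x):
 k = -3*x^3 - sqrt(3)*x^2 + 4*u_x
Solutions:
 u(x) = C1 + k*x/4 + 3*x^4/16 + sqrt(3)*x^3/12


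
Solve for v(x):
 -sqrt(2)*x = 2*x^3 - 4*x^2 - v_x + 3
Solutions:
 v(x) = C1 + x^4/2 - 4*x^3/3 + sqrt(2)*x^2/2 + 3*x


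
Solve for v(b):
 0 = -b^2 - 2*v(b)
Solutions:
 v(b) = -b^2/2


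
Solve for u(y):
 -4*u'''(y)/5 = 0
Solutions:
 u(y) = C1 + C2*y + C3*y^2


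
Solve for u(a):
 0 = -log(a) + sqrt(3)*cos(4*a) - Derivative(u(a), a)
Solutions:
 u(a) = C1 - a*log(a) + a + sqrt(3)*sin(4*a)/4


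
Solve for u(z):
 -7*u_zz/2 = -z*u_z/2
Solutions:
 u(z) = C1 + C2*erfi(sqrt(14)*z/14)


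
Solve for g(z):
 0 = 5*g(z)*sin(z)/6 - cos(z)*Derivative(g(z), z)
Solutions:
 g(z) = C1/cos(z)^(5/6)


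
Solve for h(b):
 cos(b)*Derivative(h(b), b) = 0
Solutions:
 h(b) = C1


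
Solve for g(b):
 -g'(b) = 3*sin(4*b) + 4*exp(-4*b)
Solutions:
 g(b) = C1 + 3*cos(4*b)/4 + exp(-4*b)


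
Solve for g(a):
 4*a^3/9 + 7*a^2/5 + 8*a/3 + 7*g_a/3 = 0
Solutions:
 g(a) = C1 - a^4/21 - a^3/5 - 4*a^2/7


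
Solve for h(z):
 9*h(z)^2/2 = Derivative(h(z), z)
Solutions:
 h(z) = -2/(C1 + 9*z)


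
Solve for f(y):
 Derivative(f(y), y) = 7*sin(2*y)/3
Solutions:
 f(y) = C1 - 7*cos(2*y)/6


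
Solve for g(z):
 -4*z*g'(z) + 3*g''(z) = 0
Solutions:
 g(z) = C1 + C2*erfi(sqrt(6)*z/3)


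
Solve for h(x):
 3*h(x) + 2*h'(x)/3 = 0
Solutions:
 h(x) = C1*exp(-9*x/2)


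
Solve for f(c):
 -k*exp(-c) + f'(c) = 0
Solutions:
 f(c) = C1 - k*exp(-c)


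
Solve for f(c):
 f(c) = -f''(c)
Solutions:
 f(c) = C1*sin(c) + C2*cos(c)


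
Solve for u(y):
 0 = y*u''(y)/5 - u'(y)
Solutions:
 u(y) = C1 + C2*y^6


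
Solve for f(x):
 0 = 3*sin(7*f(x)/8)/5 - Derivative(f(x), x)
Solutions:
 -3*x/5 + 4*log(cos(7*f(x)/8) - 1)/7 - 4*log(cos(7*f(x)/8) + 1)/7 = C1


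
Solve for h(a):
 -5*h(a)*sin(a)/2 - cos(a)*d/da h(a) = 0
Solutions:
 h(a) = C1*cos(a)^(5/2)


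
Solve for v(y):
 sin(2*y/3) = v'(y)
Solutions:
 v(y) = C1 - 3*cos(2*y/3)/2


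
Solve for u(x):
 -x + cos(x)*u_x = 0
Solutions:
 u(x) = C1 + Integral(x/cos(x), x)


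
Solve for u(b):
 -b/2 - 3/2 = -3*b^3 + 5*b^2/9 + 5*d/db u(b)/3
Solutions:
 u(b) = C1 + 9*b^4/20 - b^3/9 - 3*b^2/20 - 9*b/10


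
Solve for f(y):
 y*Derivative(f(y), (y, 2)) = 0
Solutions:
 f(y) = C1 + C2*y


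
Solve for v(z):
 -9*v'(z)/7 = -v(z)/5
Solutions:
 v(z) = C1*exp(7*z/45)


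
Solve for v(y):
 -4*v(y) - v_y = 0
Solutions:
 v(y) = C1*exp(-4*y)


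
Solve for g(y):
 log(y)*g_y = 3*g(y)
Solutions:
 g(y) = C1*exp(3*li(y))


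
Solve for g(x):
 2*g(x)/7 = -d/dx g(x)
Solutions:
 g(x) = C1*exp(-2*x/7)


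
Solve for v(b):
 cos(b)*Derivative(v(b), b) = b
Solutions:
 v(b) = C1 + Integral(b/cos(b), b)


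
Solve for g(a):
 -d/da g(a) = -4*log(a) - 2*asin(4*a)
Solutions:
 g(a) = C1 + 4*a*log(a) + 2*a*asin(4*a) - 4*a + sqrt(1 - 16*a^2)/2


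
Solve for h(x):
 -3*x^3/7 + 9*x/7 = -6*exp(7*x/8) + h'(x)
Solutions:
 h(x) = C1 - 3*x^4/28 + 9*x^2/14 + 48*exp(7*x/8)/7


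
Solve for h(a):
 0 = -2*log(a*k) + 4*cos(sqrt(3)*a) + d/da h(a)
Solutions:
 h(a) = C1 + 2*a*log(a*k) - 2*a - 4*sqrt(3)*sin(sqrt(3)*a)/3


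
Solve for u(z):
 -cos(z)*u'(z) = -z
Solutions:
 u(z) = C1 + Integral(z/cos(z), z)


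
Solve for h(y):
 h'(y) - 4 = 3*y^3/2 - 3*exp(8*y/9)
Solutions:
 h(y) = C1 + 3*y^4/8 + 4*y - 27*exp(8*y/9)/8


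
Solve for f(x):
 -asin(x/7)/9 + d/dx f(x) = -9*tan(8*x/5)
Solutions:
 f(x) = C1 + x*asin(x/7)/9 + sqrt(49 - x^2)/9 + 45*log(cos(8*x/5))/8


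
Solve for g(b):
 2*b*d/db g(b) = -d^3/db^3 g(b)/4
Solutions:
 g(b) = C1 + Integral(C2*airyai(-2*b) + C3*airybi(-2*b), b)


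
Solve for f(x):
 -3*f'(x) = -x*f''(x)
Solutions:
 f(x) = C1 + C2*x^4


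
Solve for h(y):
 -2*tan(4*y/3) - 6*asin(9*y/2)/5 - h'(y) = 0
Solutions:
 h(y) = C1 - 6*y*asin(9*y/2)/5 - 2*sqrt(4 - 81*y^2)/15 + 3*log(cos(4*y/3))/2


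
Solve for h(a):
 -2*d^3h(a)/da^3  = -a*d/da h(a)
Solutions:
 h(a) = C1 + Integral(C2*airyai(2^(2/3)*a/2) + C3*airybi(2^(2/3)*a/2), a)


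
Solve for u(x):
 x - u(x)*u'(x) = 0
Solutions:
 u(x) = -sqrt(C1 + x^2)
 u(x) = sqrt(C1 + x^2)


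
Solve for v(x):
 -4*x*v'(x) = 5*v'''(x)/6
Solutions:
 v(x) = C1 + Integral(C2*airyai(-2*3^(1/3)*5^(2/3)*x/5) + C3*airybi(-2*3^(1/3)*5^(2/3)*x/5), x)


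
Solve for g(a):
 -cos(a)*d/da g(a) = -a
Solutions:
 g(a) = C1 + Integral(a/cos(a), a)


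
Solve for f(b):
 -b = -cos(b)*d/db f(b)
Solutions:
 f(b) = C1 + Integral(b/cos(b), b)


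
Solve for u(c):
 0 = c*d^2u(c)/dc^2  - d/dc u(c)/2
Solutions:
 u(c) = C1 + C2*c^(3/2)


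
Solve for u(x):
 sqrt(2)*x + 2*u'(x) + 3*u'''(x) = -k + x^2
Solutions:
 u(x) = C1 + C2*sin(sqrt(6)*x/3) + C3*cos(sqrt(6)*x/3) - k*x/2 + x^3/6 - sqrt(2)*x^2/4 - 3*x/2


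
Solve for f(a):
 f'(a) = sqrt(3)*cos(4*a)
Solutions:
 f(a) = C1 + sqrt(3)*sin(4*a)/4


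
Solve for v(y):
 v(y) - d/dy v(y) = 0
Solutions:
 v(y) = C1*exp(y)


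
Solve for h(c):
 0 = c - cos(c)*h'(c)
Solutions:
 h(c) = C1 + Integral(c/cos(c), c)


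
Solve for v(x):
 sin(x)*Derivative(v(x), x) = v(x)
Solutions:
 v(x) = C1*sqrt(cos(x) - 1)/sqrt(cos(x) + 1)


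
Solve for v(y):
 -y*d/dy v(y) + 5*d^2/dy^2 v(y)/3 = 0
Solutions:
 v(y) = C1 + C2*erfi(sqrt(30)*y/10)


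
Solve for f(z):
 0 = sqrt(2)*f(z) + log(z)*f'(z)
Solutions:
 f(z) = C1*exp(-sqrt(2)*li(z))


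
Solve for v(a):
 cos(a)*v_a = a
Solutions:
 v(a) = C1 + Integral(a/cos(a), a)


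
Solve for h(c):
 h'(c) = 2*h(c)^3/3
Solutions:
 h(c) = -sqrt(6)*sqrt(-1/(C1 + 2*c))/2
 h(c) = sqrt(6)*sqrt(-1/(C1 + 2*c))/2


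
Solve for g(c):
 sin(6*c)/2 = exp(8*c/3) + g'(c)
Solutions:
 g(c) = C1 - 3*exp(8*c/3)/8 - cos(6*c)/12


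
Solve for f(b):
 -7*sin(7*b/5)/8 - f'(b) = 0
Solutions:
 f(b) = C1 + 5*cos(7*b/5)/8


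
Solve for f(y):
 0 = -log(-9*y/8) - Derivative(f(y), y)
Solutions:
 f(y) = C1 - y*log(-y) + y*(-2*log(3) + 1 + 3*log(2))


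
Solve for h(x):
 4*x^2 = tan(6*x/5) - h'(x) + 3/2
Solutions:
 h(x) = C1 - 4*x^3/3 + 3*x/2 - 5*log(cos(6*x/5))/6


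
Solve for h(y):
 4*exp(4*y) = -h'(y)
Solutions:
 h(y) = C1 - exp(4*y)


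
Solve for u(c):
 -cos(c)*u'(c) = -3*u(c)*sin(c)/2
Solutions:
 u(c) = C1/cos(c)^(3/2)


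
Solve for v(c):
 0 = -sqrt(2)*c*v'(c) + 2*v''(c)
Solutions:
 v(c) = C1 + C2*erfi(2^(1/4)*c/2)


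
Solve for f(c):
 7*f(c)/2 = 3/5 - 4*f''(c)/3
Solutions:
 f(c) = C1*sin(sqrt(42)*c/4) + C2*cos(sqrt(42)*c/4) + 6/35


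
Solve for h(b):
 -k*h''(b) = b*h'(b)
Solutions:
 h(b) = C1 + C2*sqrt(k)*erf(sqrt(2)*b*sqrt(1/k)/2)


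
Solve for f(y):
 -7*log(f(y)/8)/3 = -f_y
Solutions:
 3*Integral(1/(-log(_y) + 3*log(2)), (_y, f(y)))/7 = C1 - y


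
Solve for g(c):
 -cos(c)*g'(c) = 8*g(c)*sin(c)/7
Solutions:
 g(c) = C1*cos(c)^(8/7)


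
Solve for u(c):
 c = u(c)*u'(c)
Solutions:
 u(c) = -sqrt(C1 + c^2)
 u(c) = sqrt(C1 + c^2)


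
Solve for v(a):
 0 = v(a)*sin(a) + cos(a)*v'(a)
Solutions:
 v(a) = C1*cos(a)


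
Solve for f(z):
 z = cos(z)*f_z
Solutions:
 f(z) = C1 + Integral(z/cos(z), z)


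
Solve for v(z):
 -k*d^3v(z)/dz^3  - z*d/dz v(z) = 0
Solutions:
 v(z) = C1 + Integral(C2*airyai(z*(-1/k)^(1/3)) + C3*airybi(z*(-1/k)^(1/3)), z)


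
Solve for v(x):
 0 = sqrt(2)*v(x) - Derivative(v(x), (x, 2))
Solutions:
 v(x) = C1*exp(-2^(1/4)*x) + C2*exp(2^(1/4)*x)


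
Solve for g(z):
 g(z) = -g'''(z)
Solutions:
 g(z) = C3*exp(-z) + (C1*sin(sqrt(3)*z/2) + C2*cos(sqrt(3)*z/2))*exp(z/2)


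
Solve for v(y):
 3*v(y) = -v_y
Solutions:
 v(y) = C1*exp(-3*y)


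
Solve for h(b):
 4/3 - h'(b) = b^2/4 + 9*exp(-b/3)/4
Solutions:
 h(b) = C1 - b^3/12 + 4*b/3 + 27*exp(-b/3)/4


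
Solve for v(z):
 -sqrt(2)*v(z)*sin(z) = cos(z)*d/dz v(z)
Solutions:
 v(z) = C1*cos(z)^(sqrt(2))


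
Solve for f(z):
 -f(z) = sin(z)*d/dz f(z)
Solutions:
 f(z) = C1*sqrt(cos(z) + 1)/sqrt(cos(z) - 1)


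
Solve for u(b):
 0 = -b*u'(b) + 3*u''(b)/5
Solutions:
 u(b) = C1 + C2*erfi(sqrt(30)*b/6)


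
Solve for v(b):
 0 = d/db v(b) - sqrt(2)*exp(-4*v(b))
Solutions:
 v(b) = log(-I*(C1 + 4*sqrt(2)*b)^(1/4))
 v(b) = log(I*(C1 + 4*sqrt(2)*b)^(1/4))
 v(b) = log(-(C1 + 4*sqrt(2)*b)^(1/4))
 v(b) = log(C1 + 4*sqrt(2)*b)/4


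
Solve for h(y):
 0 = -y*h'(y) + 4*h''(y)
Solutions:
 h(y) = C1 + C2*erfi(sqrt(2)*y/4)


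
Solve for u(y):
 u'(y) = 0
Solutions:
 u(y) = C1


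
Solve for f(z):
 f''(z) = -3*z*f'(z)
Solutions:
 f(z) = C1 + C2*erf(sqrt(6)*z/2)


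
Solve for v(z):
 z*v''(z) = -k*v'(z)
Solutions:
 v(z) = C1 + z^(1 - re(k))*(C2*sin(log(z)*Abs(im(k))) + C3*cos(log(z)*im(k)))


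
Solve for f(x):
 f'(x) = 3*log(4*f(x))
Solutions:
 -Integral(1/(log(_y) + 2*log(2)), (_y, f(x)))/3 = C1 - x


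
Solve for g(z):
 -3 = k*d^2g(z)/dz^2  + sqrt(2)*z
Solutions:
 g(z) = C1 + C2*z - sqrt(2)*z^3/(6*k) - 3*z^2/(2*k)


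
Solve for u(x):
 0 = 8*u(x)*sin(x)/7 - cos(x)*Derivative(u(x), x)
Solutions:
 u(x) = C1/cos(x)^(8/7)


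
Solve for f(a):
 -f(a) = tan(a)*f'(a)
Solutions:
 f(a) = C1/sin(a)


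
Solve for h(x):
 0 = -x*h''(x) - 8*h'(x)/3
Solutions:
 h(x) = C1 + C2/x^(5/3)


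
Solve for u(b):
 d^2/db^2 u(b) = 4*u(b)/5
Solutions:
 u(b) = C1*exp(-2*sqrt(5)*b/5) + C2*exp(2*sqrt(5)*b/5)


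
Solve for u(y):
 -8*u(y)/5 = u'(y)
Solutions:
 u(y) = C1*exp(-8*y/5)


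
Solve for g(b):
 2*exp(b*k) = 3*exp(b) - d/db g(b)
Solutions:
 g(b) = C1 + 3*exp(b) - 2*exp(b*k)/k


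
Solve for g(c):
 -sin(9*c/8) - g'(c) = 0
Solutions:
 g(c) = C1 + 8*cos(9*c/8)/9


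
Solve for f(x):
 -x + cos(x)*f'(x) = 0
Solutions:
 f(x) = C1 + Integral(x/cos(x), x)


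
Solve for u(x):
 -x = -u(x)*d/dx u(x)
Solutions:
 u(x) = -sqrt(C1 + x^2)
 u(x) = sqrt(C1 + x^2)


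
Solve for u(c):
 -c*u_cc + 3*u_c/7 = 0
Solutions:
 u(c) = C1 + C2*c^(10/7)


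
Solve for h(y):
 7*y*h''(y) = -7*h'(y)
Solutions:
 h(y) = C1 + C2*log(y)


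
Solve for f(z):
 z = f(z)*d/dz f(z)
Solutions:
 f(z) = -sqrt(C1 + z^2)
 f(z) = sqrt(C1 + z^2)


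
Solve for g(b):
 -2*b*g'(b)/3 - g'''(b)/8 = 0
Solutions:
 g(b) = C1 + Integral(C2*airyai(-2*2^(1/3)*3^(2/3)*b/3) + C3*airybi(-2*2^(1/3)*3^(2/3)*b/3), b)


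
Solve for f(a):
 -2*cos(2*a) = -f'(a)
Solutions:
 f(a) = C1 + sin(2*a)


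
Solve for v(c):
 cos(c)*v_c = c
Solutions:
 v(c) = C1 + Integral(c/cos(c), c)


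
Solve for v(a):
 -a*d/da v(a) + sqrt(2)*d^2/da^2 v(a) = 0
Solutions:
 v(a) = C1 + C2*erfi(2^(1/4)*a/2)


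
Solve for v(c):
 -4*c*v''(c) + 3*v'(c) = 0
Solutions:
 v(c) = C1 + C2*c^(7/4)


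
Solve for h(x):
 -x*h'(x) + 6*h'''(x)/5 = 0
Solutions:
 h(x) = C1 + Integral(C2*airyai(5^(1/3)*6^(2/3)*x/6) + C3*airybi(5^(1/3)*6^(2/3)*x/6), x)


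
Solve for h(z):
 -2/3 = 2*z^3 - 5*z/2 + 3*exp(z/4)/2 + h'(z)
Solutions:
 h(z) = C1 - z^4/2 + 5*z^2/4 - 2*z/3 - 6*exp(z/4)


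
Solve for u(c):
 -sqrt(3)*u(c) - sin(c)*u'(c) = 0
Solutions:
 u(c) = C1*(cos(c) + 1)^(sqrt(3)/2)/(cos(c) - 1)^(sqrt(3)/2)


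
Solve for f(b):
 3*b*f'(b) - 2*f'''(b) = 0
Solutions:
 f(b) = C1 + Integral(C2*airyai(2^(2/3)*3^(1/3)*b/2) + C3*airybi(2^(2/3)*3^(1/3)*b/2), b)


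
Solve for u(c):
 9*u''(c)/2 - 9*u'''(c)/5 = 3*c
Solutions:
 u(c) = C1 + C2*c + C3*exp(5*c/2) + c^3/9 + 2*c^2/15


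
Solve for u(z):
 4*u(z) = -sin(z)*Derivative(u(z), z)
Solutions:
 u(z) = C1*(cos(z)^2 + 2*cos(z) + 1)/(cos(z)^2 - 2*cos(z) + 1)


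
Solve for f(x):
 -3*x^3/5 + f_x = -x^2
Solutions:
 f(x) = C1 + 3*x^4/20 - x^3/3


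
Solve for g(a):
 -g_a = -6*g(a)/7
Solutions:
 g(a) = C1*exp(6*a/7)


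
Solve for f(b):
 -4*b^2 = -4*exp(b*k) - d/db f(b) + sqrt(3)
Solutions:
 f(b) = C1 + 4*b^3/3 + sqrt(3)*b - 4*exp(b*k)/k


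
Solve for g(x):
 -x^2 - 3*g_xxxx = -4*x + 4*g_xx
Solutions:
 g(x) = C1 + C2*x + C3*sin(2*sqrt(3)*x/3) + C4*cos(2*sqrt(3)*x/3) - x^4/48 + x^3/6 + 3*x^2/16


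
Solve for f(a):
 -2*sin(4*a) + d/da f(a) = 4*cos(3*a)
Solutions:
 f(a) = C1 + 4*sin(3*a)/3 - cos(4*a)/2


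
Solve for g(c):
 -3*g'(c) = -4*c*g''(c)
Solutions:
 g(c) = C1 + C2*c^(7/4)


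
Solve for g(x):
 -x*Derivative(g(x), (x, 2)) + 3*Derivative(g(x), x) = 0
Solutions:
 g(x) = C1 + C2*x^4


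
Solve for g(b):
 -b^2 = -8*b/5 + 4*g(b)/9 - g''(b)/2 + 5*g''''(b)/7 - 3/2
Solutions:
 g(b) = -9*b^2/4 + 18*b/5 + (C1*sin(5^(3/4)*sqrt(6)*7^(1/4)*b*sin(atan(sqrt(1799)/21)/2)/15) + C2*cos(5^(3/4)*sqrt(6)*7^(1/4)*b*sin(atan(sqrt(1799)/21)/2)/15))*exp(-5^(3/4)*sqrt(6)*7^(1/4)*b*cos(atan(sqrt(1799)/21)/2)/15) + (C3*sin(5^(3/4)*sqrt(6)*7^(1/4)*b*sin(atan(sqrt(1799)/21)/2)/15) + C4*cos(5^(3/4)*sqrt(6)*7^(1/4)*b*sin(atan(sqrt(1799)/21)/2)/15))*exp(5^(3/4)*sqrt(6)*7^(1/4)*b*cos(atan(sqrt(1799)/21)/2)/15) - 27/16


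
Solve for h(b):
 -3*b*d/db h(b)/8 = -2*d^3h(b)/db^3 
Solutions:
 h(b) = C1 + Integral(C2*airyai(2^(2/3)*3^(1/3)*b/4) + C3*airybi(2^(2/3)*3^(1/3)*b/4), b)


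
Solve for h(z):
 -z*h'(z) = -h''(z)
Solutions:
 h(z) = C1 + C2*erfi(sqrt(2)*z/2)


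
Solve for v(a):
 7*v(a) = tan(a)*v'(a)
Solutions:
 v(a) = C1*sin(a)^7


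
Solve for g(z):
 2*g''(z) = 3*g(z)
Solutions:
 g(z) = C1*exp(-sqrt(6)*z/2) + C2*exp(sqrt(6)*z/2)


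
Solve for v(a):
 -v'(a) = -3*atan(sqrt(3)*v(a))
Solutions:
 Integral(1/atan(sqrt(3)*_y), (_y, v(a))) = C1 + 3*a


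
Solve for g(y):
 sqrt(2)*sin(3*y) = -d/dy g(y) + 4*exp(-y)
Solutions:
 g(y) = C1 + sqrt(2)*cos(3*y)/3 - 4*exp(-y)


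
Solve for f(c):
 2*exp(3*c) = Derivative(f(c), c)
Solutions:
 f(c) = C1 + 2*exp(3*c)/3


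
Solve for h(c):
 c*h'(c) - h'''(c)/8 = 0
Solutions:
 h(c) = C1 + Integral(C2*airyai(2*c) + C3*airybi(2*c), c)


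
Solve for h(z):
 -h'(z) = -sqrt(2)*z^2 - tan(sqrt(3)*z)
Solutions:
 h(z) = C1 + sqrt(2)*z^3/3 - sqrt(3)*log(cos(sqrt(3)*z))/3


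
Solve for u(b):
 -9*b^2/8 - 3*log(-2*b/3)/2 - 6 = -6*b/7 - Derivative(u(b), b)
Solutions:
 u(b) = C1 + 3*b^3/8 - 3*b^2/7 + 3*b*log(-b)/2 + b*(-2*log(3) + log(2) + log(6)/2 + 9/2)


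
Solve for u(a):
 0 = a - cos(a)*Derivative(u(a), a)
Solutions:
 u(a) = C1 + Integral(a/cos(a), a)


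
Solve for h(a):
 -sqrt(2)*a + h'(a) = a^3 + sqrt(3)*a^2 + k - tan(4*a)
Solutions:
 h(a) = C1 + a^4/4 + sqrt(3)*a^3/3 + sqrt(2)*a^2/2 + a*k + log(cos(4*a))/4


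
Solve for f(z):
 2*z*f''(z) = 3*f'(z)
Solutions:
 f(z) = C1 + C2*z^(5/2)


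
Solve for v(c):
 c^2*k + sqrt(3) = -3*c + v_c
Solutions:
 v(c) = C1 + c^3*k/3 + 3*c^2/2 + sqrt(3)*c


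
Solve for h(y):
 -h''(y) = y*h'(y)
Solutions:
 h(y) = C1 + C2*erf(sqrt(2)*y/2)


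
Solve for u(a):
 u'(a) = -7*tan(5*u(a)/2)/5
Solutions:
 u(a) = -2*asin(C1*exp(-7*a/2))/5 + 2*pi/5
 u(a) = 2*asin(C1*exp(-7*a/2))/5


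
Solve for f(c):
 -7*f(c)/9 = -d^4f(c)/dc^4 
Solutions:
 f(c) = C1*exp(-sqrt(3)*7^(1/4)*c/3) + C2*exp(sqrt(3)*7^(1/4)*c/3) + C3*sin(sqrt(3)*7^(1/4)*c/3) + C4*cos(sqrt(3)*7^(1/4)*c/3)


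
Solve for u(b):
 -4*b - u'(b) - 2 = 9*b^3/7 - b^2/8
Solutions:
 u(b) = C1 - 9*b^4/28 + b^3/24 - 2*b^2 - 2*b


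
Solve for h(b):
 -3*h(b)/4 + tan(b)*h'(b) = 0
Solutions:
 h(b) = C1*sin(b)^(3/4)


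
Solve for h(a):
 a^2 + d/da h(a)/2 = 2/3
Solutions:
 h(a) = C1 - 2*a^3/3 + 4*a/3


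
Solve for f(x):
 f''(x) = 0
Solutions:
 f(x) = C1 + C2*x


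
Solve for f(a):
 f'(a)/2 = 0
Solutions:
 f(a) = C1


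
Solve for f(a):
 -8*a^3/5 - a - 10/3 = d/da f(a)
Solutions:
 f(a) = C1 - 2*a^4/5 - a^2/2 - 10*a/3


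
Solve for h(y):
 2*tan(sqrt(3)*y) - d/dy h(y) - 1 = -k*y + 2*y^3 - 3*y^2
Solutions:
 h(y) = C1 + k*y^2/2 - y^4/2 + y^3 - y - 2*sqrt(3)*log(cos(sqrt(3)*y))/3


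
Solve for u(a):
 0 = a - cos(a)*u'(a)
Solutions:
 u(a) = C1 + Integral(a/cos(a), a)


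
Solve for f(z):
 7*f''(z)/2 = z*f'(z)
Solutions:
 f(z) = C1 + C2*erfi(sqrt(7)*z/7)


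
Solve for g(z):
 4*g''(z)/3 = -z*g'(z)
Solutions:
 g(z) = C1 + C2*erf(sqrt(6)*z/4)


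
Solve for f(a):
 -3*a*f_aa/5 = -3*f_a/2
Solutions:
 f(a) = C1 + C2*a^(7/2)


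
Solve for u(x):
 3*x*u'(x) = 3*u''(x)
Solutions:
 u(x) = C1 + C2*erfi(sqrt(2)*x/2)


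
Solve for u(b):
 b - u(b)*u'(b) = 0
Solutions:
 u(b) = -sqrt(C1 + b^2)
 u(b) = sqrt(C1 + b^2)


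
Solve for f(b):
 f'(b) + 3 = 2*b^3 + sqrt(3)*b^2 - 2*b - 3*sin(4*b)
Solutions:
 f(b) = C1 + b^4/2 + sqrt(3)*b^3/3 - b^2 - 3*b + 3*cos(4*b)/4


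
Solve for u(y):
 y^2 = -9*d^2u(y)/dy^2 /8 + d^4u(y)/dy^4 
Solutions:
 u(y) = C1 + C2*y + C3*exp(-3*sqrt(2)*y/4) + C4*exp(3*sqrt(2)*y/4) - 2*y^4/27 - 64*y^2/81


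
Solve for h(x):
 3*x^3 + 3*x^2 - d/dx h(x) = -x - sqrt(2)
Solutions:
 h(x) = C1 + 3*x^4/4 + x^3 + x^2/2 + sqrt(2)*x


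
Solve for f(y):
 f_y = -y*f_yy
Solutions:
 f(y) = C1 + C2*log(y)


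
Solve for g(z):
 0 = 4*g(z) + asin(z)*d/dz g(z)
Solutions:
 g(z) = C1*exp(-4*Integral(1/asin(z), z))


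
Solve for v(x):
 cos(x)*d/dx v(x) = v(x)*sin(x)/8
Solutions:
 v(x) = C1/cos(x)^(1/8)


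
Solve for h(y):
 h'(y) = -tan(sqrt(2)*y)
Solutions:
 h(y) = C1 + sqrt(2)*log(cos(sqrt(2)*y))/2
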